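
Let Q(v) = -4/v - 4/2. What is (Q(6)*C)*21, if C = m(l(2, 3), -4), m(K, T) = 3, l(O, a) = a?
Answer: -168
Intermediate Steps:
Q(v) = -2 - 4/v (Q(v) = -4/v - 4*½ = -4/v - 2 = -2 - 4/v)
C = 3
(Q(6)*C)*21 = ((-2 - 4/6)*3)*21 = ((-2 - 4*⅙)*3)*21 = ((-2 - ⅔)*3)*21 = -8/3*3*21 = -8*21 = -168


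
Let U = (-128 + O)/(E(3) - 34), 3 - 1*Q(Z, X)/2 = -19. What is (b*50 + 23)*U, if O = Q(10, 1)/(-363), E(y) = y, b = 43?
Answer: 9187444/1023 ≈ 8980.9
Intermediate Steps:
Q(Z, X) = 44 (Q(Z, X) = 6 - 2*(-19) = 6 + 38 = 44)
O = -4/33 (O = 44/(-363) = 44*(-1/363) = -4/33 ≈ -0.12121)
U = 4228/1023 (U = (-128 - 4/33)/(3 - 34) = -4228/33/(-31) = -4228/33*(-1/31) = 4228/1023 ≈ 4.1329)
(b*50 + 23)*U = (43*50 + 23)*(4228/1023) = (2150 + 23)*(4228/1023) = 2173*(4228/1023) = 9187444/1023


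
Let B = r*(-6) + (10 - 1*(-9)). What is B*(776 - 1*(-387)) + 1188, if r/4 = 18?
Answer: -479131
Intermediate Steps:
r = 72 (r = 4*18 = 72)
B = -413 (B = 72*(-6) + (10 - 1*(-9)) = -432 + (10 + 9) = -432 + 19 = -413)
B*(776 - 1*(-387)) + 1188 = -413*(776 - 1*(-387)) + 1188 = -413*(776 + 387) + 1188 = -413*1163 + 1188 = -480319 + 1188 = -479131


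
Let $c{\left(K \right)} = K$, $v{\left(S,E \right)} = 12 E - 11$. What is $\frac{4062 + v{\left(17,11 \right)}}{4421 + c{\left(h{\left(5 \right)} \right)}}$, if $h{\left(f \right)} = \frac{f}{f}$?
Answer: $\frac{4183}{4422} \approx 0.94595$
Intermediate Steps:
$v{\left(S,E \right)} = -11 + 12 E$
$h{\left(f \right)} = 1$
$\frac{4062 + v{\left(17,11 \right)}}{4421 + c{\left(h{\left(5 \right)} \right)}} = \frac{4062 + \left(-11 + 12 \cdot 11\right)}{4421 + 1} = \frac{4062 + \left(-11 + 132\right)}{4422} = \left(4062 + 121\right) \frac{1}{4422} = 4183 \cdot \frac{1}{4422} = \frac{4183}{4422}$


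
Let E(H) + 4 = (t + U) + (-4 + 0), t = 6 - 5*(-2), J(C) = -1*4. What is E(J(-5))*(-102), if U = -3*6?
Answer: 1020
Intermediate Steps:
J(C) = -4
U = -18
t = 16 (t = 6 + 10 = 16)
E(H) = -10 (E(H) = -4 + ((16 - 18) + (-4 + 0)) = -4 + (-2 - 4) = -4 - 6 = -10)
E(J(-5))*(-102) = -10*(-102) = 1020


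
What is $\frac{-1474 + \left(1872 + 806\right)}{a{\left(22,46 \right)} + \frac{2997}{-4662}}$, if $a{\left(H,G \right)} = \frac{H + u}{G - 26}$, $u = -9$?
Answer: $168560$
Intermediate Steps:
$a{\left(H,G \right)} = \frac{-9 + H}{-26 + G}$ ($a{\left(H,G \right)} = \frac{H - 9}{G - 26} = \frac{-9 + H}{-26 + G}$)
$\frac{-1474 + \left(1872 + 806\right)}{a{\left(22,46 \right)} + \frac{2997}{-4662}} = \frac{-1474 + \left(1872 + 806\right)}{\frac{-9 + 22}{-26 + 46} + \frac{2997}{-4662}} = \frac{-1474 + 2678}{\frac{1}{20} \cdot 13 + 2997 \left(- \frac{1}{4662}\right)} = \frac{1204}{\frac{1}{20} \cdot 13 - \frac{9}{14}} = \frac{1204}{\frac{13}{20} - \frac{9}{14}} = 1204 \frac{1}{\frac{1}{140}} = 1204 \cdot 140 = 168560$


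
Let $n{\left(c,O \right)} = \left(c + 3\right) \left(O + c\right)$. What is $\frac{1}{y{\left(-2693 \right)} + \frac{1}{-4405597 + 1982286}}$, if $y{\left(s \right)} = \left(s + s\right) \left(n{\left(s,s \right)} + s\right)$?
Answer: $- \frac{2423311}{189065984484930763} \approx -1.2817 \cdot 10^{-11}$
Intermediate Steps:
$n{\left(c,O \right)} = \left(3 + c\right) \left(O + c\right)$
$y{\left(s \right)} = 2 s \left(2 s^{2} + 7 s\right)$ ($y{\left(s \right)} = \left(s + s\right) \left(\left(s^{2} + 3 s + 3 s + s s\right) + s\right) = 2 s \left(\left(s^{2} + 3 s + 3 s + s^{2}\right) + s\right) = 2 s \left(\left(2 s^{2} + 6 s\right) + s\right) = 2 s \left(2 s^{2} + 7 s\right)$)
$\frac{1}{y{\left(-2693 \right)} + \frac{1}{-4405597 + 1982286}} = \frac{1}{\left(-2693\right)^{2} \left(14 + 4 \left(-2693\right)\right) + \frac{1}{-4405597 + 1982286}} = \frac{1}{7252249 \left(14 - 10772\right) + \frac{1}{-2423311}} = \frac{1}{7252249 \left(-10758\right) - \frac{1}{2423311}} = \frac{1}{-78019694742 - \frac{1}{2423311}} = \frac{1}{- \frac{189065984484930763}{2423311}} = - \frac{2423311}{189065984484930763}$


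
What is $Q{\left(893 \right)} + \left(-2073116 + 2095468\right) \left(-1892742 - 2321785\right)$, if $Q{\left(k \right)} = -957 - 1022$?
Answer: $-94203109483$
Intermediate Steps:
$Q{\left(k \right)} = -1979$
$Q{\left(893 \right)} + \left(-2073116 + 2095468\right) \left(-1892742 - 2321785\right) = -1979 + \left(-2073116 + 2095468\right) \left(-1892742 - 2321785\right) = -1979 + 22352 \left(-4214527\right) = -1979 - 94203107504 = -94203109483$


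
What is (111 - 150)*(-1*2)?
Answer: 78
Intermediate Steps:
(111 - 150)*(-1*2) = -39*(-2) = 78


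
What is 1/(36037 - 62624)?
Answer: -1/26587 ≈ -3.7612e-5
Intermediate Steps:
1/(36037 - 62624) = 1/(-26587) = -1/26587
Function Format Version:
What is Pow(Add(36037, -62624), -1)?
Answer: Rational(-1, 26587) ≈ -3.7612e-5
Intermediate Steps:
Pow(Add(36037, -62624), -1) = Pow(-26587, -1) = Rational(-1, 26587)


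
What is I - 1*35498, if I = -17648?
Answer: -53146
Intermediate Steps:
I - 1*35498 = -17648 - 1*35498 = -17648 - 35498 = -53146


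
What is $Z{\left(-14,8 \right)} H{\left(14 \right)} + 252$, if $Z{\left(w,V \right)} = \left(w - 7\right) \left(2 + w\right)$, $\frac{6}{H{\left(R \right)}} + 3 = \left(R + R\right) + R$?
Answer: $\frac{3780}{13} \approx 290.77$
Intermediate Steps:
$H{\left(R \right)} = \frac{6}{-3 + 3 R}$ ($H{\left(R \right)} = \frac{6}{-3 + \left(\left(R + R\right) + R\right)} = \frac{6}{-3 + \left(2 R + R\right)} = \frac{6}{-3 + 3 R}$)
$Z{\left(w,V \right)} = \left(-7 + w\right) \left(2 + w\right)$
$Z{\left(-14,8 \right)} H{\left(14 \right)} + 252 = \left(-14 + \left(-14\right)^{2} - -70\right) \frac{2}{-1 + 14} + 252 = \left(-14 + 196 + 70\right) \frac{2}{13} + 252 = 252 \cdot 2 \cdot \frac{1}{13} + 252 = 252 \cdot \frac{2}{13} + 252 = \frac{504}{13} + 252 = \frac{3780}{13}$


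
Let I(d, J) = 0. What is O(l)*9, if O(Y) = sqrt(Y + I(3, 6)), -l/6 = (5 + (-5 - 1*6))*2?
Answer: 54*sqrt(2) ≈ 76.368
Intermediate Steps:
l = 72 (l = -6*(5 + (-5 - 1*6))*2 = -6*(5 + (-5 - 6))*2 = -6*(5 - 11)*2 = -(-36)*2 = -6*(-12) = 72)
O(Y) = sqrt(Y) (O(Y) = sqrt(Y + 0) = sqrt(Y))
O(l)*9 = sqrt(72)*9 = (6*sqrt(2))*9 = 54*sqrt(2)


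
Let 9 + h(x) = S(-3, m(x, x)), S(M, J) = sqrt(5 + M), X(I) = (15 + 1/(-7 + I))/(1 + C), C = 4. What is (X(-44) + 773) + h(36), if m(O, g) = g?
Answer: 195584/255 + sqrt(2) ≈ 768.41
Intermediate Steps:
X(I) = 3 + 1/(5*(-7 + I)) (X(I) = (15 + 1/(-7 + I))/(1 + 4) = (15 + 1/(-7 + I))/5 = (15 + 1/(-7 + I))*(1/5) = 3 + 1/(5*(-7 + I)))
h(x) = -9 + sqrt(2) (h(x) = -9 + sqrt(5 - 3) = -9 + sqrt(2))
(X(-44) + 773) + h(36) = ((-104 + 15*(-44))/(5*(-7 - 44)) + 773) + (-9 + sqrt(2)) = ((1/5)*(-104 - 660)/(-51) + 773) + (-9 + sqrt(2)) = ((1/5)*(-1/51)*(-764) + 773) + (-9 + sqrt(2)) = (764/255 + 773) + (-9 + sqrt(2)) = 197879/255 + (-9 + sqrt(2)) = 195584/255 + sqrt(2)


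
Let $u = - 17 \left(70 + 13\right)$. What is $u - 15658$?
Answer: $-17069$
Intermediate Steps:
$u = -1411$ ($u = \left(-17\right) 83 = -1411$)
$u - 15658 = -1411 - 15658 = -17069$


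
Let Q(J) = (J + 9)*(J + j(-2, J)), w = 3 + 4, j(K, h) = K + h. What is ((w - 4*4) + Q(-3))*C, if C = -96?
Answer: 5472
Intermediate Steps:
w = 7
Q(J) = (-2 + 2*J)*(9 + J) (Q(J) = (J + 9)*(J + (-2 + J)) = (9 + J)*(-2 + 2*J) = (-2 + 2*J)*(9 + J))
((w - 4*4) + Q(-3))*C = ((7 - 4*4) + (-18 + 2*(-3)² + 16*(-3)))*(-96) = ((7 - 16) + (-18 + 2*9 - 48))*(-96) = (-9 + (-18 + 18 - 48))*(-96) = (-9 - 48)*(-96) = -57*(-96) = 5472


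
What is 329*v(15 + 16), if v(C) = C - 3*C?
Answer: -20398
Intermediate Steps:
v(C) = -2*C
329*v(15 + 16) = 329*(-2*(15 + 16)) = 329*(-2*31) = 329*(-62) = -20398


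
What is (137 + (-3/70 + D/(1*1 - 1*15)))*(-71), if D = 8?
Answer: -677837/70 ≈ -9683.4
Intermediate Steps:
(137 + (-3/70 + D/(1*1 - 1*15)))*(-71) = (137 + (-3/70 + 8/(1*1 - 1*15)))*(-71) = (137 + (-3*1/70 + 8/(1 - 15)))*(-71) = (137 + (-3/70 + 8/(-14)))*(-71) = (137 + (-3/70 + 8*(-1/14)))*(-71) = (137 + (-3/70 - 4/7))*(-71) = (137 - 43/70)*(-71) = (9547/70)*(-71) = -677837/70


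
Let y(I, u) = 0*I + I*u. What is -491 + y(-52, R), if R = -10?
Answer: 29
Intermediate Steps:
y(I, u) = I*u (y(I, u) = 0 + I*u = I*u)
-491 + y(-52, R) = -491 - 52*(-10) = -491 + 520 = 29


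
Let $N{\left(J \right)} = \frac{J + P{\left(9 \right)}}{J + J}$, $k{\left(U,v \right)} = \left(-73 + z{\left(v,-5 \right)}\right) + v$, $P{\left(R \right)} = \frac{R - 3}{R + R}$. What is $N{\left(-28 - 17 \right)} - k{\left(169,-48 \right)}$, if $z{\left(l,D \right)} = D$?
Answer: $\frac{17077}{135} \approx 126.5$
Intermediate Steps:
$P{\left(R \right)} = \frac{-3 + R}{2 R}$
$k{\left(U,v \right)} = -78 + v$ ($k{\left(U,v \right)} = \left(-73 - 5\right) + v = -78 + v$)
$N{\left(J \right)} = \frac{\frac{1}{3} + J}{2 J}$ ($N{\left(J \right)} = \frac{J + \frac{-3 + 9}{2 \cdot 9}}{J + J} = \frac{J + \frac{1}{2} \cdot \frac{1}{9} \cdot 6}{2 J} = \left(J + \frac{1}{3}\right) \frac{1}{2 J} = \left(\frac{1}{3} + J\right) \frac{1}{2 J} = \frac{\frac{1}{3} + J}{2 J}$)
$N{\left(-28 - 17 \right)} - k{\left(169,-48 \right)} = \frac{1 + 3 \left(-28 - 17\right)}{6 \left(-28 - 17\right)} - \left(-78 - 48\right) = \frac{1 + 3 \left(-28 - 17\right)}{6 \left(-28 - 17\right)} - -126 = \frac{1 + 3 \left(-45\right)}{6 \left(-45\right)} + 126 = \frac{1}{6} \left(- \frac{1}{45}\right) \left(1 - 135\right) + 126 = \frac{1}{6} \left(- \frac{1}{45}\right) \left(-134\right) + 126 = \frac{67}{135} + 126 = \frac{17077}{135}$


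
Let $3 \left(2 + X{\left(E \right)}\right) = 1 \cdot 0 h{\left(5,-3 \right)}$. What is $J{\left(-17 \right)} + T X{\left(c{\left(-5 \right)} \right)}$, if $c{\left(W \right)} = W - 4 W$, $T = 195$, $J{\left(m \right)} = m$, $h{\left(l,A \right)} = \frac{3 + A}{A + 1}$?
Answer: $-407$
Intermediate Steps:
$h{\left(l,A \right)} = \frac{3 + A}{1 + A}$
$c{\left(W \right)} = - 3 W$
$X{\left(E \right)} = -2$ ($X{\left(E \right)} = -2 + \frac{1 \cdot 0 \frac{3 - 3}{1 - 3}}{3} = -2 + \frac{0 \frac{1}{-2} \cdot 0}{3} = -2 + \frac{0 \left(\left(- \frac{1}{2}\right) 0\right)}{3} = -2 + \frac{0 \cdot 0}{3} = -2 + \frac{1}{3} \cdot 0 = -2 + 0 = -2$)
$J{\left(-17 \right)} + T X{\left(c{\left(-5 \right)} \right)} = -17 + 195 \left(-2\right) = -17 - 390 = -407$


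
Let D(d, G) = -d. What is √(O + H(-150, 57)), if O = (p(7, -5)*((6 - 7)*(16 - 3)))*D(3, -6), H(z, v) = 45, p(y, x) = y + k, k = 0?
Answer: √318 ≈ 17.833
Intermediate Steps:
p(y, x) = y (p(y, x) = y + 0 = y)
O = 273 (O = (7*((6 - 7)*(16 - 3)))*(-1*3) = (7*(-1*13))*(-3) = (7*(-13))*(-3) = -91*(-3) = 273)
√(O + H(-150, 57)) = √(273 + 45) = √318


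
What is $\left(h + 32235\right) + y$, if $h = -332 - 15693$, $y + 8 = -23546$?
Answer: $-7344$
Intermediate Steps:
$y = -23554$ ($y = -8 - 23546 = -23554$)
$h = -16025$
$\left(h + 32235\right) + y = \left(-16025 + 32235\right) - 23554 = 16210 - 23554 = -7344$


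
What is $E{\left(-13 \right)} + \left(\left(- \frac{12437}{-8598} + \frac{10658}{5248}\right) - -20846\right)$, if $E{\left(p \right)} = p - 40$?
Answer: $\frac{234596243483}{11280576} \approx 20796.0$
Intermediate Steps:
$E{\left(p \right)} = -40 + p$ ($E{\left(p \right)} = p - 40 = -40 + p$)
$E{\left(-13 \right)} + \left(\left(- \frac{12437}{-8598} + \frac{10658}{5248}\right) - -20846\right) = \left(-40 - 13\right) + \left(\left(- \frac{12437}{-8598} + \frac{10658}{5248}\right) - -20846\right) = -53 + \left(\left(\left(-12437\right) \left(- \frac{1}{8598}\right) + 10658 \cdot \frac{1}{5248}\right) + 20846\right) = -53 + \left(\left(\frac{12437}{8598} + \frac{5329}{2624}\right) + 20846\right) = -53 + \left(\frac{39226715}{11280576} + 20846\right) = -53 + \frac{235194114011}{11280576} = \frac{234596243483}{11280576}$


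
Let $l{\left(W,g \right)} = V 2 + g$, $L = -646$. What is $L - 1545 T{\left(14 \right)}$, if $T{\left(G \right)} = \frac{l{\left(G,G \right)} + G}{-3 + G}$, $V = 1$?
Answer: $- \frac{53456}{11} \approx -4859.6$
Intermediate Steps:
$l{\left(W,g \right)} = 2 + g$ ($l{\left(W,g \right)} = 1 \cdot 2 + g = 2 + g$)
$T{\left(G \right)} = \frac{2 + 2 G}{-3 + G}$ ($T{\left(G \right)} = \frac{\left(2 + G\right) + G}{-3 + G} = \frac{2 + 2 G}{-3 + G}$)
$L - 1545 T{\left(14 \right)} = -646 - 1545 \frac{2 \left(1 + 14\right)}{-3 + 14} = -646 - 1545 \cdot 2 \cdot \frac{1}{11} \cdot 15 = -646 - \frac{46350}{11} = - \frac{53456}{11}$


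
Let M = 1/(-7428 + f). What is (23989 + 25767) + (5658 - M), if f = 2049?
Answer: 298071907/5379 ≈ 55414.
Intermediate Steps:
M = -1/5379 (M = 1/(-7428 + 2049) = 1/(-5379) = -1/5379 ≈ -0.00018591)
(23989 + 25767) + (5658 - M) = (23989 + 25767) + (5658 - 1*(-1/5379)) = 49756 + (5658 + 1/5379) = 49756 + 30434383/5379 = 298071907/5379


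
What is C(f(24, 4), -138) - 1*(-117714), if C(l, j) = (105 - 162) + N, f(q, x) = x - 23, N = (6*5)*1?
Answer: 117687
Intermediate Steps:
N = 30 (N = 30*1 = 30)
f(q, x) = -23 + x
C(l, j) = -27 (C(l, j) = (105 - 162) + 30 = -57 + 30 = -27)
C(f(24, 4), -138) - 1*(-117714) = -27 - 1*(-117714) = -27 + 117714 = 117687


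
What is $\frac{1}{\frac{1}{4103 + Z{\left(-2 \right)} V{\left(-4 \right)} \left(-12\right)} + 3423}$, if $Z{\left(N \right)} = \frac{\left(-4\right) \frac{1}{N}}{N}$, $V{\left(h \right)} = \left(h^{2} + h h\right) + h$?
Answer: $\frac{4439}{15194698} \approx 0.00029214$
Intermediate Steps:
$V{\left(h \right)} = h + 2 h^{2}$ ($V{\left(h \right)} = \left(h^{2} + h^{2}\right) + h = 2 h^{2} + h = h + 2 h^{2}$)
$Z{\left(N \right)} = - \frac{4}{N^{2}}$
$\frac{1}{\frac{1}{4103 + Z{\left(-2 \right)} V{\left(-4 \right)} \left(-12\right)} + 3423} = \frac{1}{\frac{1}{4103 + - \frac{4}{4} \left(- 4 \left(1 + 2 \left(-4\right)\right)\right) \left(-12\right)} + 3423} = \frac{1}{\frac{1}{4103 + \left(-4\right) \frac{1}{4} \left(- 4 \left(1 - 8\right)\right) \left(-12\right)} + 3423} = \frac{1}{\frac{1}{4103 + - \left(-4\right) \left(-7\right) \left(-12\right)} + 3423} = \frac{1}{\frac{1}{4103 + \left(-1\right) 28 \left(-12\right)} + 3423} = \frac{1}{\frac{1}{4103 - -336} + 3423} = \frac{1}{\frac{1}{4103 + 336} + 3423} = \frac{1}{\frac{1}{4439} + 3423} = \frac{1}{\frac{15194698}{4439}} = \frac{4439}{15194698}$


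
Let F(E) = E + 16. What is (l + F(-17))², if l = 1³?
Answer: 0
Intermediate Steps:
F(E) = 16 + E
l = 1
(l + F(-17))² = (1 + (16 - 17))² = (1 - 1)² = 0² = 0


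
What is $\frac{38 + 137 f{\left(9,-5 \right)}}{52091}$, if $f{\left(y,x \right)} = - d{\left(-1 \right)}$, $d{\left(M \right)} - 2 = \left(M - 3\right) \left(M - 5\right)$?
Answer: $- \frac{3524}{52091} \approx -0.067651$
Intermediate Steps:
$d{\left(M \right)} = 2 + \left(-5 + M\right) \left(-3 + M\right)$ ($d{\left(M \right)} = 2 + \left(M - 3\right) \left(M - 5\right) = 2 + \left(-3 + M\right) \left(-5 + M\right) = 2 + \left(-5 + M\right) \left(-3 + M\right)$)
$f{\left(y,x \right)} = -26$ ($f{\left(y,x \right)} = - (17 + \left(-1\right)^{2} - -8) = - (17 + 1 + 8) = \left(-1\right) 26 = -26$)
$\frac{38 + 137 f{\left(9,-5 \right)}}{52091} = \frac{38 + 137 \left(-26\right)}{52091} = \left(38 - 3562\right) \frac{1}{52091} = \left(-3524\right) \frac{1}{52091} = - \frac{3524}{52091}$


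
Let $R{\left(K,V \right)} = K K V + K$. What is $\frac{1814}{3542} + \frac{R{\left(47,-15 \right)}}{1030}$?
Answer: $- \frac{28832319}{912065} \approx -31.612$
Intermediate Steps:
$R{\left(K,V \right)} = K + V K^{2}$ ($R{\left(K,V \right)} = K^{2} V + K = V K^{2} + K = K + V K^{2}$)
$\frac{1814}{3542} + \frac{R{\left(47,-15 \right)}}{1030} = \frac{1814}{3542} + \frac{47 \left(1 + 47 \left(-15\right)\right)}{1030} = 1814 \cdot \frac{1}{3542} + 47 \left(1 - 705\right) \frac{1}{1030} = \frac{907}{1771} + 47 \left(-704\right) \frac{1}{1030} = \frac{907}{1771} - \frac{16544}{515} = - \frac{28832319}{912065}$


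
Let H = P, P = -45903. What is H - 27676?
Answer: -73579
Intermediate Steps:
H = -45903
H - 27676 = -45903 - 27676 = -73579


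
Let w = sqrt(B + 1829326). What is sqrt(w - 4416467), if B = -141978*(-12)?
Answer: sqrt(-4416467 + sqrt(3533062)) ≈ 2101.1*I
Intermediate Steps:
B = 1703736
w = sqrt(3533062) (w = sqrt(1703736 + 1829326) = sqrt(3533062) ≈ 1879.6)
sqrt(w - 4416467) = sqrt(sqrt(3533062) - 4416467) = sqrt(-4416467 + sqrt(3533062))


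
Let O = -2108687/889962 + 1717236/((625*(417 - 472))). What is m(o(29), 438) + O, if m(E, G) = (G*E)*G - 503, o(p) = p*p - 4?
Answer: 4912316575074568093/30592443750 ≈ 1.6057e+8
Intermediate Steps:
o(p) = -4 + p**2 (o(p) = p**2 - 4 = -4 + p**2)
O = -1600760900657/30592443750 (O = -2108687*1/889962 + 1717236/((625*(-55))) = -2108687/889962 + 1717236/(-34375) = -2108687/889962 + 1717236*(-1/34375) = -2108687/889962 - 1717236/34375 = -1600760900657/30592443750 ≈ -52.325)
m(E, G) = -503 + E*G**2 (m(E, G) = (E*G)*G - 503 = E*G**2 - 503 = -503 + E*G**2)
m(o(29), 438) + O = (-503 + (-4 + 29**2)*438**2) - 1600760900657/30592443750 = (-503 + (-4 + 841)*191844) - 1600760900657/30592443750 = (-503 + 837*191844) - 1600760900657/30592443750 = (-503 + 160573428) - 1600760900657/30592443750 = 160572925 - 1600760900657/30592443750 = 4912316575074568093/30592443750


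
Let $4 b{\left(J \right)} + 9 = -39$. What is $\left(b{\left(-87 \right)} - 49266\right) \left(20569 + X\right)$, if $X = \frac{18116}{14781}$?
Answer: $- \frac{4994300743130}{4927} \approx -1.0137 \cdot 10^{9}$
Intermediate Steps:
$b{\left(J \right)} = -12$ ($b{\left(J \right)} = - \frac{9}{4} + \frac{1}{4} \left(-39\right) = - \frac{9}{4} - \frac{39}{4} = -12$)
$X = \frac{18116}{14781}$ ($X = 18116 \cdot \frac{1}{14781} = \frac{18116}{14781} \approx 1.2256$)
$\left(b{\left(-87 \right)} - 49266\right) \left(20569 + X\right) = \left(-12 - 49266\right) \left(20569 + \frac{18116}{14781}\right) = \left(-49278\right) \frac{304048505}{14781} = - \frac{4994300743130}{4927}$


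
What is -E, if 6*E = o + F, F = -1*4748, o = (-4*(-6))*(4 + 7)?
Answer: 2242/3 ≈ 747.33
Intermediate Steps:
o = 264 (o = 24*11 = 264)
F = -4748
E = -2242/3 (E = (264 - 4748)/6 = (1/6)*(-4484) = -2242/3 ≈ -747.33)
-E = -1*(-2242/3) = 2242/3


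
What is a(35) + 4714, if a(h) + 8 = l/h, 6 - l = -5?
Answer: 164721/35 ≈ 4706.3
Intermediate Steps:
l = 11 (l = 6 - 1*(-5) = 6 + 5 = 11)
a(h) = -8 + 11/h
a(35) + 4714 = (-8 + 11/35) + 4714 = -269/35 + 4714 = 164721/35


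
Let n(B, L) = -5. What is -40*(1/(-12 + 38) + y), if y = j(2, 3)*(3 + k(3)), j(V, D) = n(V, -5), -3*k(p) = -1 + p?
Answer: 18140/39 ≈ 465.13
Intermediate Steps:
k(p) = 1/3 - p/3 (k(p) = -(-1 + p)/3 = 1/3 - p/3)
j(V, D) = -5
y = -35/3 (y = -5*(3 + (1/3 - 1/3*3)) = -5*(3 + (1/3 - 1)) = -5*(3 - 2/3) = -5*7/3 = -35/3 ≈ -11.667)
-40*(1/(-12 + 38) + y) = -40*(1/(-12 + 38) - 35/3) = -40*(1/26 - 35/3) = -40*(-907/78) = 18140/39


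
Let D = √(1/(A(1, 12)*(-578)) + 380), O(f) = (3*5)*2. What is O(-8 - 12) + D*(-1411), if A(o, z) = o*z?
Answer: 30 - 83*√15814074/12 ≈ -27475.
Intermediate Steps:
O(f) = 30 (O(f) = 15*2 = 30)
D = √15814074/204 (D = √(1/((1*12)*(-578)) + 380) = √(-1/578/12 + 380) = √((1/12)*(-1/578) + 380) = √(-1/6936 + 380) = √(2635679/6936) = √15814074/204 ≈ 19.494)
O(-8 - 12) + D*(-1411) = 30 + (√15814074/204)*(-1411) = 30 - 83*√15814074/12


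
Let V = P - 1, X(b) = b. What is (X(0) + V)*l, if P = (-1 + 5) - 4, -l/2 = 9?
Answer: 18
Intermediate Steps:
l = -18 (l = -2*9 = -18)
P = 0 (P = 4 - 4 = 0)
V = -1 (V = 0 - 1 = -1)
(X(0) + V)*l = (0 - 1)*(-18) = -1*(-18) = 18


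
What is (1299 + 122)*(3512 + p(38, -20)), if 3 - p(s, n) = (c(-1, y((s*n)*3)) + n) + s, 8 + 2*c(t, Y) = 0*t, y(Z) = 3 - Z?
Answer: 4974921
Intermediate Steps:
c(t, Y) = -4 (c(t, Y) = -4 + (0*t)/2 = -4 + (1/2)*0 = -4 + 0 = -4)
p(s, n) = 7 - n - s (p(s, n) = 3 - ((-4 + n) + s) = 3 - (-4 + n + s) = 3 + (4 - n - s) = 7 - n - s)
(1299 + 122)*(3512 + p(38, -20)) = (1299 + 122)*(3512 + (7 - 1*(-20) - 1*38)) = 1421*(3512 + (7 + 20 - 38)) = 1421*(3512 - 11) = 1421*3501 = 4974921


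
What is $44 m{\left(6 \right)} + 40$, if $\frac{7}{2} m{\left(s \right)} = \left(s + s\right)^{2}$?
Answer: $\frac{12952}{7} \approx 1850.3$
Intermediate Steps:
$m{\left(s \right)} = \frac{8 s^{2}}{7}$ ($m{\left(s \right)} = \frac{2 \left(s + s\right)^{2}}{7} = \frac{2 \left(2 s\right)^{2}}{7} = \frac{2 \cdot 4 s^{2}}{7} = \frac{8 s^{2}}{7}$)
$44 m{\left(6 \right)} + 40 = 44 \frac{8 \cdot 6^{2}}{7} + 40 = 44 \cdot \frac{8}{7} \cdot 36 + 40 = 44 \cdot \frac{288}{7} + 40 = \frac{12672}{7} + 40 = \frac{12952}{7}$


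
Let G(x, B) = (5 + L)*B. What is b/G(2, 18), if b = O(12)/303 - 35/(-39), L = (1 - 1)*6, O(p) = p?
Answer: 3691/354510 ≈ 0.010412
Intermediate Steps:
L = 0 (L = 0*6 = 0)
G(x, B) = 5*B (G(x, B) = (5 + 0)*B = 5*B)
b = 3691/3939 (b = 12/303 - 35/(-39) = 12*(1/303) - 35*(-1/39) = 4/101 + 35/39 = 3691/3939 ≈ 0.93704)
b/G(2, 18) = 3691/(3939*((5*18))) = (3691/3939)/90 = (3691/3939)*(1/90) = 3691/354510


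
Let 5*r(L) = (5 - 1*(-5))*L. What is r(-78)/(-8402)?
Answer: 78/4201 ≈ 0.018567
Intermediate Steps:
r(L) = 2*L (r(L) = ((5 - 1*(-5))*L)/5 = ((5 + 5)*L)/5 = (10*L)/5 = 2*L)
r(-78)/(-8402) = (2*(-78))/(-8402) = -156*(-1/8402) = 78/4201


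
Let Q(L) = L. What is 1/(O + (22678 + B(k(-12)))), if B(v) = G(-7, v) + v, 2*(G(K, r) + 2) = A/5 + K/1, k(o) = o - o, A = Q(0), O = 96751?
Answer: 2/238847 ≈ 8.3736e-6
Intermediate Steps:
A = 0
k(o) = 0
G(K, r) = -2 + K/2 (G(K, r) = -2 + (0/5 + K/1)/2 = -2 + (0*(⅕) + K*1)/2 = -2 + (0 + K)/2 = -2 + K/2)
B(v) = -11/2 + v (B(v) = (-2 + (½)*(-7)) + v = (-2 - 7/2) + v = -11/2 + v)
1/(O + (22678 + B(k(-12)))) = 1/(96751 + (22678 + (-11/2 + 0))) = 1/(96751 + (22678 - 11/2)) = 1/(96751 + 45345/2) = 1/(238847/2) = 2/238847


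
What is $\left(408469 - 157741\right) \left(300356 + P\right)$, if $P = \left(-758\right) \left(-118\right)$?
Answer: $97733774400$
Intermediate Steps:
$P = 89444$
$\left(408469 - 157741\right) \left(300356 + P\right) = \left(408469 - 157741\right) \left(300356 + 89444\right) = 250728 \cdot 389800 = 97733774400$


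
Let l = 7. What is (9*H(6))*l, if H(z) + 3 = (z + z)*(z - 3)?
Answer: 2079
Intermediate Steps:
H(z) = -3 + 2*z*(-3 + z) (H(z) = -3 + (z + z)*(z - 3) = -3 + (2*z)*(-3 + z) = -3 + 2*z*(-3 + z))
(9*H(6))*l = (9*(-3 - 6*6 + 2*6²))*7 = (9*(-3 - 36 + 2*36))*7 = (9*(-3 - 36 + 72))*7 = (9*33)*7 = 297*7 = 2079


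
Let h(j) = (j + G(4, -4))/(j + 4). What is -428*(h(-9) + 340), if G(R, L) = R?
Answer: -145948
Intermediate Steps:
h(j) = 1 (h(j) = (j + 4)/(j + 4) = (4 + j)/(4 + j) = 1)
-428*(h(-9) + 340) = -428*(1 + 340) = -428*341 = -145948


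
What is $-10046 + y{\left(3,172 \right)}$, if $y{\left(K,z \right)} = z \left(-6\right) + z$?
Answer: $-10906$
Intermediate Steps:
$y{\left(K,z \right)} = - 5 z$ ($y{\left(K,z \right)} = - 6 z + z = - 5 z$)
$-10046 + y{\left(3,172 \right)} = -10046 - 860 = -10906$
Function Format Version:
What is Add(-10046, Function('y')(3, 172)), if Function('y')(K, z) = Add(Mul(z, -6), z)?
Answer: -10906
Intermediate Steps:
Function('y')(K, z) = Mul(-5, z) (Function('y')(K, z) = Add(Mul(-6, z), z) = Mul(-5, z))
Add(-10046, Function('y')(3, 172)) = Add(-10046, Mul(-5, 172)) = Add(-10046, -860) = -10906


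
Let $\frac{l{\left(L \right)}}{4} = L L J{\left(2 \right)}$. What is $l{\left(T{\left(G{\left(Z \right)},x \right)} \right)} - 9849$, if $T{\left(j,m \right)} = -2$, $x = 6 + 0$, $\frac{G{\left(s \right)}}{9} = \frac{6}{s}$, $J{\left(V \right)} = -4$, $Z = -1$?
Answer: $-9913$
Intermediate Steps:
$G{\left(s \right)} = \frac{54}{s}$ ($G{\left(s \right)} = 9 \frac{6}{s} = \frac{54}{s}$)
$x = 6$
$l{\left(L \right)} = - 16 L^{2}$ ($l{\left(L \right)} = 4 L L \left(-4\right) = 4 L^{2} \left(-4\right) = 4 \left(- 4 L^{2}\right) = - 16 L^{2}$)
$l{\left(T{\left(G{\left(Z \right)},x \right)} \right)} - 9849 = - 16 \left(-2\right)^{2} - 9849 = \left(-16\right) 4 - 9849 = -64 - 9849 = -9913$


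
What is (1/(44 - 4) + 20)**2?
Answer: 641601/1600 ≈ 401.00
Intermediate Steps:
(1/(44 - 4) + 20)**2 = (1/40 + 20)**2 = (801/40)**2 = 641601/1600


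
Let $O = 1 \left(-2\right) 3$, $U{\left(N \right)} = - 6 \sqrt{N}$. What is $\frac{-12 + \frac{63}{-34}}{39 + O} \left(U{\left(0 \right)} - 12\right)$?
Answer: $\frac{942}{187} \approx 5.0374$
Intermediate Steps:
$O = -6$ ($O = \left(-2\right) 3 = -6$)
$\frac{-12 + \frac{63}{-34}}{39 + O} \left(U{\left(0 \right)} - 12\right) = \frac{-12 + \frac{63}{-34}}{39 - 6} \left(- 6 \sqrt{0} - 12\right) = \frac{-12 + 63 \left(- \frac{1}{34}\right)}{33} \left(\left(-6\right) 0 - 12\right) = \left(-12 - \frac{63}{34}\right) \frac{1}{33} \left(0 - 12\right) = \left(- \frac{471}{34}\right) \frac{1}{33} \left(-12\right) = \left(- \frac{157}{374}\right) \left(-12\right) = \frac{942}{187}$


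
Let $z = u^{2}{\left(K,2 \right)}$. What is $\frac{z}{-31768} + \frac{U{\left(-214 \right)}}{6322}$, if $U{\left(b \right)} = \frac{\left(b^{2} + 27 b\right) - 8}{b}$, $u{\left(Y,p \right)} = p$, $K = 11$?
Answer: $- \frac{39889041}{1343099417} \approx -0.029699$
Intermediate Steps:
$U{\left(b \right)} = \frac{-8 + b^{2} + 27 b}{b}$
$z = 4$ ($z = 2^{2} = 4$)
$\frac{z}{-31768} + \frac{U{\left(-214 \right)}}{6322} = \frac{4}{-31768} + \frac{27 - 214 - \frac{8}{-214}}{6322} = 4 \left(- \frac{1}{31768}\right) + \left(27 - 214 - - \frac{4}{107}\right) \frac{1}{6322} = - \frac{1}{7942} + \left(27 - 214 + \frac{4}{107}\right) \frac{1}{6322} = - \frac{1}{7942} - \frac{20005}{676454} = - \frac{39889041}{1343099417}$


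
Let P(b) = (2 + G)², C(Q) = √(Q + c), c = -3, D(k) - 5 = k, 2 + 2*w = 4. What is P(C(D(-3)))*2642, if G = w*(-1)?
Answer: 2642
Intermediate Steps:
w = 1 (w = -1 + (½)*4 = -1 + 2 = 1)
D(k) = 5 + k
G = -1 (G = 1*(-1) = -1)
C(Q) = √(-3 + Q) (C(Q) = √(Q - 3) = √(-3 + Q))
P(b) = 1 (P(b) = (2 - 1)² = 1² = 1)
P(C(D(-3)))*2642 = 1*2642 = 2642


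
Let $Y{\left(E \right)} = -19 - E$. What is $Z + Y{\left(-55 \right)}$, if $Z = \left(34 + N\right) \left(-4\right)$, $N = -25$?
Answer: $0$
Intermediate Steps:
$Z = -36$ ($Z = \left(34 - 25\right) \left(-4\right) = 9 \left(-4\right) = -36$)
$Z + Y{\left(-55 \right)} = -36 - -36 = -36 + \left(-19 + 55\right) = -36 + 36 = 0$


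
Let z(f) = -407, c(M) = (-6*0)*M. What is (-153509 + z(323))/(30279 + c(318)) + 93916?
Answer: 2843528648/30279 ≈ 93911.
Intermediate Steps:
c(M) = 0 (c(M) = 0*M = 0)
(-153509 + z(323))/(30279 + c(318)) + 93916 = (-153509 - 407)/(30279 + 0) + 93916 = -153916/30279 + 93916 = 2843528648/30279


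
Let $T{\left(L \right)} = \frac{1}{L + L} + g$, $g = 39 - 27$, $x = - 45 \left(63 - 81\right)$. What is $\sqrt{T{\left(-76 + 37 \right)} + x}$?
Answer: $\frac{\sqrt{5000970}}{78} \approx 28.67$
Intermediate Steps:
$x = 810$ ($x = \left(-45\right) \left(-18\right) = 810$)
$g = 12$
$T{\left(L \right)} = 12 + \frac{1}{2 L}$ ($T{\left(L \right)} = \frac{1}{L + L} + 12 = \frac{1}{2 L} + 12 = 12 + \frac{1}{2 L}$)
$\sqrt{T{\left(-76 + 37 \right)} + x} = \sqrt{\left(12 + \frac{1}{2 \left(-76 + 37\right)}\right) + 810} = \sqrt{\left(12 + \frac{1}{2 \left(-39\right)}\right) + 810} = \sqrt{\left(12 + \frac{1}{2} \left(- \frac{1}{39}\right)\right) + 810} = \sqrt{\left(12 - \frac{1}{78}\right) + 810} = \sqrt{\frac{935}{78} + 810} = \sqrt{\frac{64115}{78}} = \frac{\sqrt{5000970}}{78}$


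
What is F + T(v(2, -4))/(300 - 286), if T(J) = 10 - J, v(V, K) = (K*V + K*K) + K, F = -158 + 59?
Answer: -690/7 ≈ -98.571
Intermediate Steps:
F = -99
v(V, K) = K + K**2 + K*V (v(V, K) = (K*V + K**2) + K = (K**2 + K*V) + K = K + K**2 + K*V)
F + T(v(2, -4))/(300 - 286) = -99 + (10 - (-4)*(1 - 4 + 2))/(300 - 286) = -99 + (10 - (-4)*(-1))/14 = -99 + (10 - 1*4)/14 = -99 + (10 - 4)/14 = -99 + (1/14)*6 = -99 + 3/7 = -690/7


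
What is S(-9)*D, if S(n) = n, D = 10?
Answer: -90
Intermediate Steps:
S(-9)*D = -9*10 = -90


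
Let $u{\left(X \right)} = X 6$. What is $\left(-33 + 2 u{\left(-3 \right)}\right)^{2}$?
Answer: $4761$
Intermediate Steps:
$u{\left(X \right)} = 6 X$
$\left(-33 + 2 u{\left(-3 \right)}\right)^{2} = \left(-33 + 2 \cdot 6 \left(-3\right)\right)^{2} = \left(-33 + 2 \left(-18\right)\right)^{2} = \left(-33 - 36\right)^{2} = \left(-69\right)^{2} = 4761$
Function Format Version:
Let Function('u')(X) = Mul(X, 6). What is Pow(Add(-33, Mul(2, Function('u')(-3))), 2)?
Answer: 4761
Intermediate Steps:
Function('u')(X) = Mul(6, X)
Pow(Add(-33, Mul(2, Function('u')(-3))), 2) = Pow(Add(-33, Mul(2, Mul(6, -3))), 2) = Pow(Add(-33, Mul(2, -18)), 2) = Pow(Add(-33, -36), 2) = Pow(-69, 2) = 4761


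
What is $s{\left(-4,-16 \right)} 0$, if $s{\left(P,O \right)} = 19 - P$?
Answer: $0$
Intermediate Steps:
$s{\left(-4,-16 \right)} 0 = \left(19 - -4\right) 0 = \left(19 + 4\right) 0 = 23 \cdot 0 = 0$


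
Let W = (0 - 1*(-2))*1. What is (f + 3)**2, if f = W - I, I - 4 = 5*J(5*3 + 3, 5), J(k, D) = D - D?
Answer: 1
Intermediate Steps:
J(k, D) = 0
W = 2 (W = (0 + 2)*1 = 2*1 = 2)
I = 4 (I = 4 + 5*0 = 4 + 0 = 4)
f = -2 (f = 2 - 1*4 = 2 - 4 = -2)
(f + 3)**2 = (-2 + 3)**2 = 1**2 = 1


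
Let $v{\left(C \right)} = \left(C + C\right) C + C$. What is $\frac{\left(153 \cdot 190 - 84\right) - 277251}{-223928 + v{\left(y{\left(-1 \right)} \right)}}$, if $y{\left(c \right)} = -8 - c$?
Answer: $\frac{248265}{223837} \approx 1.1091$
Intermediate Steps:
$v{\left(C \right)} = C + 2 C^{2}$ ($v{\left(C \right)} = 2 C C + C = 2 C^{2} + C = C + 2 C^{2}$)
$\frac{\left(153 \cdot 190 - 84\right) - 277251}{-223928 + v{\left(y{\left(-1 \right)} \right)}} = \frac{\left(153 \cdot 190 - 84\right) - 277251}{-223928 + \left(-8 - -1\right) \left(1 + 2 \left(-8 - -1\right)\right)} = \frac{\left(29070 - 84\right) - 277251}{-223928 + \left(-8 + 1\right) \left(1 + 2 \left(-8 + 1\right)\right)} = \frac{28986 - 277251}{-223928 - 7 \left(1 + 2 \left(-7\right)\right)} = - \frac{248265}{-223928 - 7 \left(1 - 14\right)} = - \frac{248265}{-223928 - -91} = - \frac{248265}{-223928 + 91} = - \frac{248265}{-223837} = \left(-248265\right) \left(- \frac{1}{223837}\right) = \frac{248265}{223837}$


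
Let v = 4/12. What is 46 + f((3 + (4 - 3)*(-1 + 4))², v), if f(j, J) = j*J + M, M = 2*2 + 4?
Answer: 66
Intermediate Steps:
M = 8 (M = 4 + 4 = 8)
v = ⅓ (v = 4*(1/12) = ⅓ ≈ 0.33333)
f(j, J) = 8 + J*j (f(j, J) = j*J + 8 = J*j + 8 = 8 + J*j)
46 + f((3 + (4 - 3)*(-1 + 4))², v) = 46 + (8 + (3 + (4 - 3)*(-1 + 4))²/3) = 46 + (8 + (3 + 1*3)²/3) = 46 + (8 + (3 + 3)²/3) = 46 + (8 + (⅓)*6²) = 46 + (8 + (⅓)*36) = 46 + (8 + 12) = 46 + 20 = 66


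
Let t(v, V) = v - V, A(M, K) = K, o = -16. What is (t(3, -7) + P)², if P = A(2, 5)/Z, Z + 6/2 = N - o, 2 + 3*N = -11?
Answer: 75625/676 ≈ 111.87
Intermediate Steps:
N = -13/3 (N = -⅔ + (⅓)*(-11) = -⅔ - 11/3 = -13/3 ≈ -4.3333)
Z = 26/3 (Z = -3 + (-13/3 - 1*(-16)) = -3 + (-13/3 + 16) = -3 + 35/3 = 26/3 ≈ 8.6667)
P = 15/26 (P = 5/(26/3) = 5*(3/26) = 15/26 ≈ 0.57692)
(t(3, -7) + P)² = ((3 - 1*(-7)) + 15/26)² = ((3 + 7) + 15/26)² = (10 + 15/26)² = (275/26)² = 75625/676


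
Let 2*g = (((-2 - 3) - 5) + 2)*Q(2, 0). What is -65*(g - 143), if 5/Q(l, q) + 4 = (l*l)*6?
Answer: 9360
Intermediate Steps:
Q(l, q) = 5/(-4 + 6*l²) (Q(l, q) = 5/(-4 + (l*l)*6) = 5/(-4 + l²*6) = 5/(-4 + 6*l²))
g = -1 (g = ((((-2 - 3) - 5) + 2)*(5/(2*(-2 + 3*2²))))/2 = (((-5 - 5) + 2)*(5/(2*(-2 + 3*4))))/2 = ((-10 + 2)*(5/(2*(-2 + 12))))/2 = (-20/10)/2 = (-8*¼)/2 = (½)*(-2) = -1)
-65*(g - 143) = -65*(-1 - 143) = -65*(-144) = 9360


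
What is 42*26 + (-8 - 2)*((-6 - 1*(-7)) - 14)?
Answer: 1222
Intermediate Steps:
42*26 + (-8 - 2)*((-6 - 1*(-7)) - 14) = 1092 - 10*((-6 + 7) - 14) = 1092 - 10*(1 - 14) = 1092 - 10*(-13) = 1092 + 130 = 1222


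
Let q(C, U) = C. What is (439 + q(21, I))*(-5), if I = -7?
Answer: -2300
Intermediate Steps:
(439 + q(21, I))*(-5) = (439 + 21)*(-5) = 460*(-5) = -2300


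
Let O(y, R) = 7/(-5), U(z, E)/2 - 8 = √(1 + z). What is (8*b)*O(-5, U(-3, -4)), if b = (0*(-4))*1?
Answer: 0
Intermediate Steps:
U(z, E) = 16 + 2*√(1 + z)
O(y, R) = -7/5 (O(y, R) = 7*(-⅕) = -7/5)
b = 0 (b = 0*1 = 0)
(8*b)*O(-5, U(-3, -4)) = (8*0)*(-7/5) = 0*(-7/5) = 0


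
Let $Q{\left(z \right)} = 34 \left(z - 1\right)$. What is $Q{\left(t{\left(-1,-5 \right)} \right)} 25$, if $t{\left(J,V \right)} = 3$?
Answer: $1700$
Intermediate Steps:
$Q{\left(z \right)} = -34 + 34 z$ ($Q{\left(z \right)} = 34 \left(-1 + z\right) = -34 + 34 z$)
$Q{\left(t{\left(-1,-5 \right)} \right)} 25 = \left(-34 + 34 \cdot 3\right) 25 = \left(-34 + 102\right) 25 = 68 \cdot 25 = 1700$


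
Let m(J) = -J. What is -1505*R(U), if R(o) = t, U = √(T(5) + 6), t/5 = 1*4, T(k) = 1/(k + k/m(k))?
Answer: -30100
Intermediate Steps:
T(k) = 1/(-1 + k) (T(k) = 1/(k + k/((-k))) = 1/(k + k*(-1/k)) = 1/(k - 1) = 1/(-1 + k))
t = 20 (t = 5*(1*4) = 5*4 = 20)
U = 5/2 (U = √(1/(-1 + 5) + 6) = √(1/4 + 6) = √(¼ + 6) = √(25/4) = 5/2 ≈ 2.5000)
R(o) = 20
-1505*R(U) = -1505*20 = -30100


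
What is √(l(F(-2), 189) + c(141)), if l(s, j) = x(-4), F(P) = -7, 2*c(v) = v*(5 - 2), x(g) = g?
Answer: √830/2 ≈ 14.405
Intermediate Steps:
c(v) = 3*v/2 (c(v) = (v*(5 - 2))/2 = (v*3)/2 = (3*v)/2 = 3*v/2)
l(s, j) = -4
√(l(F(-2), 189) + c(141)) = √(-4 + (3/2)*141) = √(-4 + 423/2) = √(415/2) = √830/2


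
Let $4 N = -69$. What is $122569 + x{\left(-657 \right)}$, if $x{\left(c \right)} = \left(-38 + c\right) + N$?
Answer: $\frac{487427}{4} \approx 1.2186 \cdot 10^{5}$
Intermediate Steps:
$N = - \frac{69}{4}$ ($N = \frac{1}{4} \left(-69\right) = - \frac{69}{4} \approx -17.25$)
$x{\left(c \right)} = - \frac{221}{4} + c$ ($x{\left(c \right)} = \left(-38 + c\right) - \frac{69}{4} = - \frac{221}{4} + c$)
$122569 + x{\left(-657 \right)} = 122569 - \frac{2849}{4} = \frac{487427}{4}$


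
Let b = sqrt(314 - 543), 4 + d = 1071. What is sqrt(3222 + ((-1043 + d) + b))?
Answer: sqrt(3246 + I*sqrt(229)) ≈ 56.974 + 0.1328*I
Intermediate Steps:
d = 1067 (d = -4 + 1071 = 1067)
b = I*sqrt(229) (b = sqrt(-229) = I*sqrt(229) ≈ 15.133*I)
sqrt(3222 + ((-1043 + d) + b)) = sqrt(3222 + ((-1043 + 1067) + I*sqrt(229))) = sqrt(3222 + (24 + I*sqrt(229))) = sqrt(3246 + I*sqrt(229))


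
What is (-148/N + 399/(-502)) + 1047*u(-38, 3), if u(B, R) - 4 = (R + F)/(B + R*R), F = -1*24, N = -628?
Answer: 11303723345/2285606 ≈ 4945.6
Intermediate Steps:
F = -24
u(B, R) = 4 + (-24 + R)/(B + R²) (u(B, R) = 4 + (R - 24)/(B + R*R) = 4 + (-24 + R)/(B + R²))
(-148/N + 399/(-502)) + 1047*u(-38, 3) = (-148/(-628) + 399/(-502)) + 1047*((-24 + 3 + 4*(-38) + 4*3²)/(-38 + 3²)) = (-148*(-1/628) + 399*(-1/502)) + 1047*((-24 + 3 - 152 + 4*9)/(-38 + 9)) = (37/157 - 399/502) + 1047*((-24 + 3 - 152 + 36)/(-29)) = -44069/78814 + 1047*(-1/29*(-137)) = -44069/78814 + 1047*(137/29) = -44069/78814 + 143439/29 = 11303723345/2285606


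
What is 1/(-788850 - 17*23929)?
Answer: -1/1195643 ≈ -8.3637e-7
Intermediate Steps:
1/(-788850 - 17*23929) = 1/(-788850 - 406793) = 1/(-1195643) = -1/1195643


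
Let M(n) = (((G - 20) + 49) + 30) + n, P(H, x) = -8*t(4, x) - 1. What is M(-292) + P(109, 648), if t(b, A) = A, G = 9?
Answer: -5409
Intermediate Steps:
P(H, x) = -1 - 8*x (P(H, x) = -8*x - 1 = -1 - 8*x)
M(n) = 68 + n (M(n) = (((9 - 20) + 49) + 30) + n = ((-11 + 49) + 30) + n = (38 + 30) + n = 68 + n)
M(-292) + P(109, 648) = (68 - 292) + (-1 - 8*648) = -224 + (-1 - 5184) = -224 - 5185 = -5409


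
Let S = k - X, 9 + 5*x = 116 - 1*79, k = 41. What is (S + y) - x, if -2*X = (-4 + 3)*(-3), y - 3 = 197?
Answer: 2369/10 ≈ 236.90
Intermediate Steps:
y = 200 (y = 3 + 197 = 200)
X = -3/2 (X = -(-4 + 3)*(-3)/2 = -(-1)*(-3)/2 = -½*3 = -3/2 ≈ -1.5000)
x = 28/5 (x = -9/5 + (116 - 1*79)/5 = -9/5 + (116 - 79)/5 = -9/5 + (⅕)*37 = -9/5 + 37/5 = 28/5 ≈ 5.6000)
S = 85/2 (S = 41 - 1*(-3/2) = 41 + 3/2 = 85/2 ≈ 42.500)
(S + y) - x = (85/2 + 200) - 1*28/5 = 485/2 - 28/5 = 2369/10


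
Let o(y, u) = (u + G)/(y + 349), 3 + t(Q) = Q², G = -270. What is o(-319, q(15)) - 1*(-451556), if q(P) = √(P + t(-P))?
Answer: 451547 + √237/30 ≈ 4.5155e+5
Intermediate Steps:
t(Q) = -3 + Q²
q(P) = √(-3 + P + P²) (q(P) = √(P + (-3 + (-P)²)) = √(P + (-3 + P²)) = √(-3 + P + P²))
o(y, u) = (-270 + u)/(349 + y) (o(y, u) = (u - 270)/(y + 349) = (-270 + u)/(349 + y))
o(-319, q(15)) - 1*(-451556) = (-270 + √(-3 + 15 + 15²))/(349 - 319) - 1*(-451556) = (-270 + √(-3 + 15 + 225))/30 + 451556 = (-270 + √237)/30 + 451556 = (-9 + √237/30) + 451556 = 451547 + √237/30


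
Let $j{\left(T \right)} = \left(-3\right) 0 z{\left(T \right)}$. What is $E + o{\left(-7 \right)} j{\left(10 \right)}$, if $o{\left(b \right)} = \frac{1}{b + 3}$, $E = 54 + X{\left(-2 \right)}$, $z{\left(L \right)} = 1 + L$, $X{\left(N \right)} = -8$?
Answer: $46$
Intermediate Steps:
$E = 46$ ($E = 54 - 8 = 46$)
$j{\left(T \right)} = 0$ ($j{\left(T \right)} = \left(-3\right) 0 \left(1 + T\right) = 0 \left(1 + T\right) = 0$)
$o{\left(b \right)} = \frac{1}{3 + b}$
$E + o{\left(-7 \right)} j{\left(10 \right)} = 46 + \frac{1}{3 - 7} \cdot 0 = 46 + \frac{1}{-4} \cdot 0 = 46 - 0 = 46 + 0 = 46$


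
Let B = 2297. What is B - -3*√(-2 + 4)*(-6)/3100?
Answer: 2297 - 9*√2/1550 ≈ 2297.0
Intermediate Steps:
B - -3*√(-2 + 4)*(-6)/3100 = 2297 - -3*√(-2 + 4)*(-6)/3100 = 2297 - -3*√2*(-6)/3100 = 2297 - 18*√2/3100 = 2297 - 9*√2/1550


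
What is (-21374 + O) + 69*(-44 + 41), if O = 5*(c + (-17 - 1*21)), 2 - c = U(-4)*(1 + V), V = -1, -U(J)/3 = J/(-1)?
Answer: -21761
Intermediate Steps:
U(J) = 3*J (U(J) = -3*J/(-1) = -3*J*(-1) = -(-3)*J = 3*J)
c = 2 (c = 2 - 3*(-4)*(1 - 1) = 2 - (-12)*0 = 2 - 1*0 = 2 + 0 = 2)
O = -180 (O = 5*(2 + (-17 - 1*21)) = 5*(2 + (-17 - 21)) = 5*(2 - 38) = 5*(-36) = -180)
(-21374 + O) + 69*(-44 + 41) = (-21374 - 180) + 69*(-44 + 41) = -21554 + 69*(-3) = -21554 - 207 = -21761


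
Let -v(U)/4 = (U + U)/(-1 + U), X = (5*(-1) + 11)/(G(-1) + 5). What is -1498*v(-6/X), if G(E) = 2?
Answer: 10486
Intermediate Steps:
X = 6/7 (X = (5*(-1) + 11)/(2 + 5) = (-5 + 11)/7 = 6*(⅐) = 6/7 ≈ 0.85714)
v(U) = -8*U/(-1 + U) (v(U) = -4*(U + U)/(-1 + U) = -4*2*U/(-1 + U) = -8*U/(-1 + U))
-1498*v(-6/X) = -(-11984)*(-6/6/7)/(-1 - 6/6/7) = -(-11984)*(-6*7/6)/(-1 - 6*7/6) = -(-11984)*(-7)/(-1 - 7) = -(-11984)*(-7)/(-8) = -(-11984)*(-7)*(-1)/8 = -1498*(-7) = 10486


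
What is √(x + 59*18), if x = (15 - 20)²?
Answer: √1087 ≈ 32.970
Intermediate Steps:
x = 25 (x = (-5)² = 25)
√(x + 59*18) = √(25 + 59*18) = √(25 + 1062) = √1087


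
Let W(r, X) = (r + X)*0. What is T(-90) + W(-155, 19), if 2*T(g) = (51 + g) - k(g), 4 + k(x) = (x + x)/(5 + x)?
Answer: -631/34 ≈ -18.559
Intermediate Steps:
k(x) = -4 + 2*x/(5 + x) (k(x) = -4 + (x + x)/(5 + x) = -4 + (2*x)/(5 + x) = -4 + 2*x/(5 + x))
W(r, X) = 0 (W(r, X) = (X + r)*0 = 0)
T(g) = 51/2 + g/2 - (-10 - g)/(5 + g) (T(g) = ((51 + g) - 2*(-10 - g)/(5 + g))/2 = (51 + g - 2*(-10 - g)/(5 + g))/2 = 51/2 + g/2 - (-10 - g)/(5 + g))
T(-90) + W(-155, 19) = (275 + (-90)**2 + 58*(-90))/(2*(5 - 90)) + 0 = (1/2)*(275 + 8100 - 5220)/(-85) + 0 = (1/2)*(-1/85)*3155 + 0 = -631/34 + 0 = -631/34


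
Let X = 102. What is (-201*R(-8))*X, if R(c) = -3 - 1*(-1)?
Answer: 41004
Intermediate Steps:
R(c) = -2 (R(c) = -3 + 1 = -2)
(-201*R(-8))*X = -201*(-2)*102 = 402*102 = 41004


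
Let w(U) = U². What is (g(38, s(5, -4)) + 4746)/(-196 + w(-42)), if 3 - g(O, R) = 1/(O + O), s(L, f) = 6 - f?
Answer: 360923/119168 ≈ 3.0287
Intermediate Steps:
g(O, R) = 3 - 1/(2*O) (g(O, R) = 3 - 1/(O + O) = 3 - 1/(2*O))
(g(38, s(5, -4)) + 4746)/(-196 + w(-42)) = ((3 - ½/38) + 4746)/(-196 + (-42)²) = ((3 - ½*1/38) + 4746)/(-196 + 1764) = ((3 - 1/76) + 4746)/1568 = (227/76 + 4746)*(1/1568) = (360923/76)*(1/1568) = 360923/119168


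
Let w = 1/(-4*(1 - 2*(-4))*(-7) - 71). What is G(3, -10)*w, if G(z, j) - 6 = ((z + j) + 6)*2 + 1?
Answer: 5/181 ≈ 0.027624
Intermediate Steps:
G(z, j) = 19 + 2*j + 2*z (G(z, j) = 6 + (((z + j) + 6)*2 + 1) = 6 + (((j + z) + 6)*2 + 1) = 6 + ((6 + j + z)*2 + 1) = 6 + ((12 + 2*j + 2*z) + 1) = 6 + (13 + 2*j + 2*z) = 19 + 2*j + 2*z)
w = 1/181 (w = 1/(-4*(1 + 8)*(-7) - 71) = 1/(-4*9*(-7) - 71) = 1/(-36*(-7) - 71) = 1/(252 - 71) = 1/181 ≈ 0.0055249)
G(3, -10)*w = (19 + 2*(-10) + 2*3)*(1/181) = (19 - 20 + 6)*(1/181) = 5*(1/181) = 5/181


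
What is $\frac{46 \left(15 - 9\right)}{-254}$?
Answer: $- \frac{138}{127} \approx -1.0866$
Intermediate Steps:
$\frac{46 \left(15 - 9\right)}{-254} = 46 \cdot 6 \left(- \frac{1}{254}\right) = 276 \left(- \frac{1}{254}\right) = - \frac{138}{127}$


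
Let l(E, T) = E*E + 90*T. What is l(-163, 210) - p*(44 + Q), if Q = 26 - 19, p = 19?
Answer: 44500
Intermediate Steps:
Q = 7
l(E, T) = E² + 90*T
l(-163, 210) - p*(44 + Q) = ((-163)² + 90*210) - 19*(44 + 7) = (26569 + 18900) - 19*51 = 45469 - 1*969 = 45469 - 969 = 44500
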